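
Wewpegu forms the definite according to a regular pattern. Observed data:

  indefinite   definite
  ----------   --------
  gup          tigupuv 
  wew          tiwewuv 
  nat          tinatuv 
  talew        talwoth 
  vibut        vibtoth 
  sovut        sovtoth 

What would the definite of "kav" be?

wew and talew both end in -w yet inflect differently (tiwewuv, talwoth), so the final letter is not what conditions the rule; the number of vowels is.
"kav" has 1 vowel. The stems with 1 vowel (gup → tigupuv, wew → tiwewuv, nat → tinatuv) add ti- … -uv around the stem.
The other pattern: stems with 2 vowels delete the last vowel and add -oth.
So kav → tikavuv.

tikavuv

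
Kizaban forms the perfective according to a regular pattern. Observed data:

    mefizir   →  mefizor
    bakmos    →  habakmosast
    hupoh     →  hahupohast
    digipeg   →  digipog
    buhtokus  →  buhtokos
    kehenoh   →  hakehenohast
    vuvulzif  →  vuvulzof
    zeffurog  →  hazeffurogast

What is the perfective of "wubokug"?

wubokog

zeffurog and digipeg both end in -g yet inflect differently (hazeffurogast, digipog), so the final letter is not what conditions the rule; the last vowel is.
"wubokug" has last vowel 'u'. The one such stem in the data (buhtokus → buhtokos) changes the last vowel to 'o' (as do vuvulzif, digipeg), so the same rule applies.
The other pattern: stems whose last vowel is 'o' add ha- … -ast around the stem.
So wubokug → wubokog.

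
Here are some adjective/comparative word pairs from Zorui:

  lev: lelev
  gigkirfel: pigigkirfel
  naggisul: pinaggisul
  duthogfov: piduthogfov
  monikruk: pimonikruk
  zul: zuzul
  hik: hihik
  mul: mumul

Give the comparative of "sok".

sosok

duthogfov and lev both end in -v yet inflect differently (piduthogfov, lelev), so the final letter is not what conditions the rule; the number of vowels is.
"sok" has 1 vowel. The stems with 1 vowel (lev → lelev, hik → hihik, zul → zuzul) repeat the first consonant+vowel as a prefix.
So sok → sosok.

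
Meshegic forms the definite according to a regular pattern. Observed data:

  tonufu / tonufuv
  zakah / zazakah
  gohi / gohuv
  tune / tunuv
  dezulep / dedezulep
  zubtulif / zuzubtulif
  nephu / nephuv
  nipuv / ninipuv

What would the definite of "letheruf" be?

nephu and nipuv both have last vowel 'u' yet inflect differently (nephuv, ninipuv), so the last vowel is not what conditions the rule; whether the stem ends in a vowel or a consonant is.
"letheruf" ends in a consonant. The stems ending in a consonant (zakah → zazakah, nipuv → ninipuv, zubtulif → zuzubtulif) repeat the first consonant+vowel as a prefix.
The other pattern: stems ending in a vowel drop the final letter and add -uv.
So letheruf → leletheruf.

leletheruf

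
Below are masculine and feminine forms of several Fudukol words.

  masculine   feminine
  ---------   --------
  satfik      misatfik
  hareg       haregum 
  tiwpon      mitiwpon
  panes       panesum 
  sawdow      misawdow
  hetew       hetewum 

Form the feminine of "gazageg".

hetew and sawdow both end in -w yet inflect differently (hetewum, misawdow), so the final letter is not what conditions the rule; the last vowel is.
"gazageg" has last vowel 'e'. The stems whose last vowel is 'e' (hareg → haregum, hetew → hetewum, panes → panesum) add -um.
The other pattern: stems whose last vowel is 'i' or 'o' add the prefix mi-.
So gazageg → gazagegum.

gazagegum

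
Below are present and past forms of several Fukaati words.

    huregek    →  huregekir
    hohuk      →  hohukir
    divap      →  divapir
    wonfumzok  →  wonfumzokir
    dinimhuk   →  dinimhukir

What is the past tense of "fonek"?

Every pair shown (huregek → huregekir, hohuk → hohukir, divap → divapir, …) follows the same rule: add -ir.
So fonek → fonekir.

fonekir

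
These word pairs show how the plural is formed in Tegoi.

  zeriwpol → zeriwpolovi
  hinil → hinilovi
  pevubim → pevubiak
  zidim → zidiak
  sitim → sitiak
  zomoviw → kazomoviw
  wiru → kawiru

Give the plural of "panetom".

hinil and pevubim both have last vowel 'i' yet inflect differently (hinilovi, pevubiak), so the last vowel is not what conditions the rule; the final letter is.
"panetom" ends in -m. The stems ending in -m (pevubim → pevubiak, zidim → zidiak, sitim → sitiak) drop the final letter and add -ak.
The other patterns: stems ending in -l add -ovi; stems ending in -u or -w add the prefix ka-.
So panetom → panetoak.

panetoak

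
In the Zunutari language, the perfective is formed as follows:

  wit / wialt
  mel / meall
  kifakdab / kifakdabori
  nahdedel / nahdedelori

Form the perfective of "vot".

voalt

mel and nahdedel both end in -l yet inflect differently (meall, nahdedelori), so the final letter is not what conditions the rule; the number of vowels is.
"vot" has 1 vowel. The stems with 1 vowel (wit → wialt, mel → meall) insert -al- after the first vowel.
The other pattern: stems with 3 vowels add -ori.
So vot → voalt.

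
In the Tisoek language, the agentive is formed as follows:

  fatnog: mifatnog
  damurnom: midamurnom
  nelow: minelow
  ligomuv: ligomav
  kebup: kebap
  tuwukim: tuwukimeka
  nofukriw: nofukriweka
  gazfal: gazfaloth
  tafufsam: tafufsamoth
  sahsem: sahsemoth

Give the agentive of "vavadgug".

vavadgag

"vavadgug" has last vowel 'u'. The stems whose last vowel is 'u' (ligomuv → ligomav, kebup → kebap) change the last vowel to 'a'.
So vavadgug → vavadgag.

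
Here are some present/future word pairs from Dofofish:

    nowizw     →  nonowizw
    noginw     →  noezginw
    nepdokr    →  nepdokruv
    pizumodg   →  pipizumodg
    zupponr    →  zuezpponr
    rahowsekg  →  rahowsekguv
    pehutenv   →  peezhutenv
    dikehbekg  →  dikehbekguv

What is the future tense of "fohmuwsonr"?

foezhmuwsonr

nepdokr and zupponr both end in -r yet inflect differently (nepdokruv, zuezpponr), so the final letter is not what conditions the rule; the second-to-last letter is.
"fohmuwsonr" has second-to-last letter 'n'. The stems whose second-to-last letter is 'n' (zupponr → zuezpponr, noginw → noezginw, pehutenv → peezhutenv) insert -ez- after the first vowel.
So fohmuwsonr → foezhmuwsonr.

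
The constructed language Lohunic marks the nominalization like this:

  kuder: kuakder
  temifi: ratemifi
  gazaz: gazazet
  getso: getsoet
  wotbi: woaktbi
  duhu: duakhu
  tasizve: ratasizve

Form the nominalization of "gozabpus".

temifi and wotbi both end in -i yet inflect differently (ratemifi, woaktbi), so the final letter is not what conditions the rule; the first letter is.
"gozabpus" begins with g-. The stems beginning with g- (getso → getsoet, gazaz → gazazet) add -et.
So gozabpus → gozabpuset.

gozabpuset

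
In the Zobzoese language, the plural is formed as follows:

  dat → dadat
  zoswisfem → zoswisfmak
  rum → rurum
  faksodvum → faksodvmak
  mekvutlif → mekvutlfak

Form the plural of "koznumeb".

koznumbak

rum and zoswisfem both end in -m yet inflect differently (rurum, zoswisfmak), so the final letter is not what conditions the rule; the number of vowels is.
"koznumeb" has 3 vowels. The stems with 3 vowels (mekvutlif → mekvutlfak, zoswisfem → zoswisfmak, faksodvum → faksodvmak) delete the last vowel and add -ak.
So koznumeb → koznumbak.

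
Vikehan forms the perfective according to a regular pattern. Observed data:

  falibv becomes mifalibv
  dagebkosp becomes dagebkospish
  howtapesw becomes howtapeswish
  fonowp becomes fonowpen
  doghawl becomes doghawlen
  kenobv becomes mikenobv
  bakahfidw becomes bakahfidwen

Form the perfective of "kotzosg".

kotzosgish

"kotzosg" has second-to-last letter 's'. The stems whose second-to-last letter is 's' (dagebkosp → dagebkospish, howtapesw → howtapeswish) add -ish.
The other patterns: stems whose second-to-last letter is 'b' add the prefix mi-; stems whose second-to-last letter is 'd' or 'w' add -en.
So kotzosg → kotzosgish.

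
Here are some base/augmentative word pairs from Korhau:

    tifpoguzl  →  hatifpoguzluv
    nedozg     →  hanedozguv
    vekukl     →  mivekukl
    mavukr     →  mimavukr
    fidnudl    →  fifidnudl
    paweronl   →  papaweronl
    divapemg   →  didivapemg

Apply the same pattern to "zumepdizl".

hazumepdizluv

tifpoguzl and vekukl both end in -l yet inflect differently (hatifpoguzluv, mivekukl), so the final letter is not what conditions the rule; the second-to-last letter is.
"zumepdizl" has second-to-last letter 'z'. The stems whose second-to-last letter is 'z' (tifpoguzl → hatifpoguzluv, nedozg → hanedozguv) add ha- … -uv around the stem.
The other patterns: stems whose second-to-last letter is 'k' add the prefix mi-; stems whose second-to-last letter is 'd', 'm' or 'n' repeat the first consonant+vowel as a prefix.
So zumepdizl → hazumepdizluv.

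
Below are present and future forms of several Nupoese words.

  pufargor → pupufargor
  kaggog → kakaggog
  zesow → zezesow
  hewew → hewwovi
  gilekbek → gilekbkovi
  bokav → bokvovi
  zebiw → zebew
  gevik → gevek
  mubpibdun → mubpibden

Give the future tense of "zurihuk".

"zurihuk" has last vowel 'u'. The one such stem in the data (mubpibdun → mubpibden) changes the last vowel to 'e' (as do zebiw, gevik), so the same rule applies.
The other patterns: stems whose last vowel is 'o' repeat the first consonant+vowel as a prefix; stems whose last vowel is 'a' or 'e' delete the last vowel and add -ovi.
So zurihuk → zurihek.

zurihek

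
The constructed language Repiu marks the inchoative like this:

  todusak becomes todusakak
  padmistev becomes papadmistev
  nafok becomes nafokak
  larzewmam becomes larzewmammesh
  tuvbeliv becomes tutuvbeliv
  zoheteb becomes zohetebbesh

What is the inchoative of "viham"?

padmistev and zoheteb both have last vowel 'e' yet inflect differently (papadmistev, zohetebbesh), so the last vowel is not what conditions the rule; the final letter is.
"viham" ends in -m. The one such stem in the data (larzewmam → larzewmammesh) doubles the final consonant and adds -esh (as does zoheteb), so the same rule applies.
The other patterns: stems ending in -v repeat the first consonant+vowel as a prefix; stems ending in -k add -ak.
So viham → vihammesh.

vihammesh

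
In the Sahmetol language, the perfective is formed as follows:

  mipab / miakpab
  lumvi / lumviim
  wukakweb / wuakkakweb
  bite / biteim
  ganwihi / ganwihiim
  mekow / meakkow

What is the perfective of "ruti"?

rutiim

bite and wukakweb both have last vowel 'e' yet inflect differently (biteim, wuakkakweb), so the last vowel is not what conditions the rule; whether the stem ends in a vowel or a consonant is.
"ruti" ends in a vowel. The stems ending in a vowel (ganwihi → ganwihiim, bite → biteim, lumvi → lumviim) add -im.
So ruti → rutiim.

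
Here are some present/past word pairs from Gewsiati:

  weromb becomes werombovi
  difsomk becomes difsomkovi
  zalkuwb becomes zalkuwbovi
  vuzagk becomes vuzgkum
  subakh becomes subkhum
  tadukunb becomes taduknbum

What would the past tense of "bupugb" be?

difsomk and vuzagk both end in -k yet inflect differently (difsomkovi, vuzgkum), so the final letter is not what conditions the rule; the second-to-last letter is.
"bupugb" has second-to-last letter 'g'. The one such stem in the data (vuzagk → vuzgkum) deletes the last vowel and adds -um (as do subakh, tadukunb), so the same rule applies.
So bupugb → bupgbum.

bupgbum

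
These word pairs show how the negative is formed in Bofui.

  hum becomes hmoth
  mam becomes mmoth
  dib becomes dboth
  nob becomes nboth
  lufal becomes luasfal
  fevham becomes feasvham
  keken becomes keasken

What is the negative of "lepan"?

leaspan

hum and fevham both end in -m yet inflect differently (hmoth, feasvham), so the final letter is not what conditions the rule; the number of vowels is.
"lepan" has 2 vowels. The stems with 2 vowels (lufal → luasfal, fevham → feasvham, keken → keasken) insert -as- after the first vowel.
The other pattern: stems with 1 vowel delete the last vowel and add -oth.
So lepan → leaspan.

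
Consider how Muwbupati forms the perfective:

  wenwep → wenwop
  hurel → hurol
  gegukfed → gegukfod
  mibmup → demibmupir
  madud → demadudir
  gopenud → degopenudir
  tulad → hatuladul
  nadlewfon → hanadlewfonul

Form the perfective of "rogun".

wenwep and mibmup both end in -p yet inflect differently (wenwop, demibmupir), so the final letter is not what conditions the rule; the last vowel is.
"rogun" has last vowel 'u'. The stems whose last vowel is 'u' (mibmup → demibmupir, madud → demadudir, gopenud → degopenudir) add de- … -ir around the stem.
The other patterns: stems whose last vowel is 'e' change the last vowel to 'o'; stems whose last vowel is 'a' or 'o' add ha- … -ul around the stem.
So rogun → derogunir.

derogunir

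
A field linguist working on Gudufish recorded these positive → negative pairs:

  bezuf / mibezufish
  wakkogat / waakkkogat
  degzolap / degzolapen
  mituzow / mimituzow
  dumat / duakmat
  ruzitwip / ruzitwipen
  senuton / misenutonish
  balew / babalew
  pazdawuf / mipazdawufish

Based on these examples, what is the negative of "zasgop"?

zasgopen

degzolap and dumat both have last vowel 'a' yet inflect differently (degzolapen, duakmat), so the last vowel is not what conditions the rule; the final letter is.
"zasgop" ends in -p. The stems ending in -p (degzolap → degzolapen, ruzitwip → ruzitwipen) add -en.
The other patterns: stems ending in -t insert -ak- after the first vowel; stems ending in -w repeat the first consonant+vowel as a prefix; stems ending in -f or -n add mi- … -ish around the stem.
So zasgop → zasgopen.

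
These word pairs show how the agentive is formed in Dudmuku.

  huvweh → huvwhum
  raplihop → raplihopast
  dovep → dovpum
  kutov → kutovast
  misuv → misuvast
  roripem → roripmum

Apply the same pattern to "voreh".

vorhum

dovep and raplihop both end in -p yet inflect differently (dovpum, raplihopast), so the final letter is not what conditions the rule; the last vowel is.
"voreh" has last vowel 'e'. The stems whose last vowel is 'e' (huvweh → huvwhum, roripem → roripmum, dovep → dovpum) delete the last vowel and add -um.
The other pattern: stems whose last vowel is 'o' or 'u' add -ast.
So voreh → vorhum.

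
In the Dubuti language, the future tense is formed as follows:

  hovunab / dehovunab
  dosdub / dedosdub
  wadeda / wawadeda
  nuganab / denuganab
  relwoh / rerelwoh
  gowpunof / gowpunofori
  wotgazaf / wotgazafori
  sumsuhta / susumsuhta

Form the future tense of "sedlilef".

hovunab and wotgazaf both have last vowel 'a' yet inflect differently (dehovunab, wotgazafori), so the last vowel is not what conditions the rule; the final letter is.
"sedlilef" ends in -f. The stems ending in -f (gowpunof → gowpunofori, wotgazaf → wotgazafori) add -ori.
So sedlilef → sedlilefori.

sedlilefori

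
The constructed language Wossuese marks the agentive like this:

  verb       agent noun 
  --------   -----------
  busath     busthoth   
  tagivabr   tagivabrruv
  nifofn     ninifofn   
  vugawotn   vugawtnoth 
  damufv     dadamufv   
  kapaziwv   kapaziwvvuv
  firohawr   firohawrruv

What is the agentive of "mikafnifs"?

nifofn and vugawotn both end in -n yet inflect differently (ninifofn, vugawtnoth), so the final letter is not what conditions the rule; the second-to-last letter is.
"mikafnifs" has second-to-last letter 'f'. The stems whose second-to-last letter is 'f' (nifofn → ninifofn, damufv → dadamufv) repeat the first consonant+vowel as a prefix.
The other patterns: stems whose second-to-last letter is 't' delete the last vowel and add -oth; stems whose second-to-last letter is 'b' or 'w' double the final consonant and add -uv.
So mikafnifs → mimikafnifs.

mimikafnifs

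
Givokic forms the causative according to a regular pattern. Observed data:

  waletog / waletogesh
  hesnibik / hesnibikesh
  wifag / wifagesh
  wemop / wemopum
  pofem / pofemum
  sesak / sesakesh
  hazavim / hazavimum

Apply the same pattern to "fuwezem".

fuwezemum

"fuwezem" ends in -m. The stems ending in -m (hazavim → hazavimum, pofem → pofemum) add -um.
So fuwezem → fuwezemum.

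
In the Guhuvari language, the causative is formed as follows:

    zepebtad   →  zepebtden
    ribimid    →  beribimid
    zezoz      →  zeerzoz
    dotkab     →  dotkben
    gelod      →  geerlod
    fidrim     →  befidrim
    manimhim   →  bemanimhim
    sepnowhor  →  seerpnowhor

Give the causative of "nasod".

naersod

gelod and ribimid both end in -d yet inflect differently (geerlod, beribimid), so the final letter is not what conditions the rule; the last vowel is.
"nasod" has last vowel 'o'. The stems whose last vowel is 'o' (gelod → geerlod, zezoz → zeerzoz, sepnowhor → seerpnowhor) insert -er- after the first vowel.
The other patterns: stems whose last vowel is 'i' add the prefix be-; stems whose last vowel is 'a' delete the last vowel and add -en.
So nasod → naersod.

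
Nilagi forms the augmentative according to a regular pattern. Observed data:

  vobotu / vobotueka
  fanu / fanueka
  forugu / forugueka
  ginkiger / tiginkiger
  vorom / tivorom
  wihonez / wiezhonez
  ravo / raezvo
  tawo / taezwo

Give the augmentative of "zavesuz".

zaezvesuz

"zavesuz" ends in -z. The one such stem in the data (wihonez → wiezhonez) inserts -ez- after the first vowel (as do ravo, tawo), so the same rule applies.
The other patterns: stems ending in -u add -eka; stems ending in -m or -r add the prefix ti-.
So zavesuz → zaezvesuz.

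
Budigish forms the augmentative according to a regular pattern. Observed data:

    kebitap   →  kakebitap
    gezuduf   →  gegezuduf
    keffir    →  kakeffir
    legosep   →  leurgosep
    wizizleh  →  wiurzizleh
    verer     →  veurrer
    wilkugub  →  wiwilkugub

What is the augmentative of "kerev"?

keurrev

legosep and kebitap both end in -p yet inflect differently (leurgosep, kakebitap), so the final letter is not what conditions the rule; the last vowel is.
"kerev" has last vowel 'e'. The stems whose last vowel is 'e' (legosep → leurgosep, wizizleh → wiurzizleh, verer → veurrer) insert -ur- after the first vowel.
The other patterns: stems whose last vowel is 'u' repeat the first consonant+vowel as a prefix; stems whose last vowel is 'a' or 'i' add the prefix ka-.
So kerev → keurrev.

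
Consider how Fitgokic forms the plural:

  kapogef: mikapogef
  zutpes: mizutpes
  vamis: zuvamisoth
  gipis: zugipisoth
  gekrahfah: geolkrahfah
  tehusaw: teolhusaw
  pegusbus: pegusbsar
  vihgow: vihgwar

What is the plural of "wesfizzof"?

"wesfizzof" has last vowel 'o'. The one such stem in the data (vihgow → vihgwar) deletes the last vowel and adds -ar (as does pegusbus), so the same rule applies.
The other patterns: stems whose last vowel is 'e' add the prefix mi-; stems whose last vowel is 'i' add zu- … -oth around the stem; stems whose last vowel is 'a' insert -ol- after the first vowel.
So wesfizzof → wesfizzfar.

wesfizzfar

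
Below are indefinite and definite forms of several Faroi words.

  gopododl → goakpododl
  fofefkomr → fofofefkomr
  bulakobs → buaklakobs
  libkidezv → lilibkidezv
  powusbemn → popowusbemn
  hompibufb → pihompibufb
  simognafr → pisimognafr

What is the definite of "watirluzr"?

fofefkomr and simognafr both end in -r yet inflect differently (fofofefkomr, pisimognafr), so the final letter is not what conditions the rule; the second-to-last letter is.
"watirluzr" has second-to-last letter 'z'. The one such stem in the data (libkidezv → lilibkidezv) repeats the first consonant+vowel as a prefix (as do fofefkomr, powusbemn), so the same rule applies.
The other patterns: stems whose second-to-last letter is 'f' add the prefix pi-; stems whose second-to-last letter is 'b' or 'd' insert -ak- after the first vowel.
So watirluzr → wawatirluzr.

wawatirluzr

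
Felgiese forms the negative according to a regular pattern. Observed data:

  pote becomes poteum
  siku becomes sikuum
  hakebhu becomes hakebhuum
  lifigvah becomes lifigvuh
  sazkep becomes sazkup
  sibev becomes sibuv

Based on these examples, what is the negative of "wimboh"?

pote and sazkep both have last vowel 'e' yet inflect differently (poteum, sazkup), so the last vowel is not what conditions the rule; whether the stem ends in a vowel or a consonant is.
"wimboh" ends in a consonant. The stems ending in a consonant (lifigvah → lifigvuh, sazkep → sazkup, sibev → sibuv) change the last vowel to 'u'.
So wimboh → wimbuh.

wimbuh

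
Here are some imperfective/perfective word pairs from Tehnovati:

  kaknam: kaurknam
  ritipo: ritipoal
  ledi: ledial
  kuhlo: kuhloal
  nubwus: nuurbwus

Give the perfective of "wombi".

wombial

kaknam and kuhlo both begin with k- yet inflect differently (kaurknam, kuhloal), so the first letter is not what conditions the rule; whether the stem ends in a vowel or a consonant is.
"wombi" ends in a vowel. The stems ending in a vowel (kuhlo → kuhloal, ledi → ledial, ritipo → ritipoal) add -al.
The other pattern: stems ending in a consonant insert -ur- after the first vowel.
So wombi → wombial.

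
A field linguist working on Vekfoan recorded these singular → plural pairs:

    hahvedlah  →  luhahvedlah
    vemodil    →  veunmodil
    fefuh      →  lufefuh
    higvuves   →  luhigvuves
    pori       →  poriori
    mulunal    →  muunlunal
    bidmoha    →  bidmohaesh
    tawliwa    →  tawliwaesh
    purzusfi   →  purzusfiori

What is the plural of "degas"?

"degas" ends in -s. The one such stem in the data (higvuves → luhigvuves) adds the prefix lu-, so the same rule applies.
So degas → ludegas.

ludegas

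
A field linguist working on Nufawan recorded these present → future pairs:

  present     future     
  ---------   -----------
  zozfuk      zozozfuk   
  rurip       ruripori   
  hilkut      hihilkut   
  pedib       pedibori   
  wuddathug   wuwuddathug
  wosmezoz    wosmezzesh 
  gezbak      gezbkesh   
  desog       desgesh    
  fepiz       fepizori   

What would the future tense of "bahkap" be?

bahkpesh

fepiz and wosmezoz both end in -z yet inflect differently (fepizori, wosmezzesh), so the final letter is not what conditions the rule; the last vowel is.
"bahkap" has last vowel 'a'. The one such stem in the data (gezbak → gezbkesh) deletes the last vowel and adds -esh (as do wosmezoz, desog), so the same rule applies.
So bahkap → bahkpesh.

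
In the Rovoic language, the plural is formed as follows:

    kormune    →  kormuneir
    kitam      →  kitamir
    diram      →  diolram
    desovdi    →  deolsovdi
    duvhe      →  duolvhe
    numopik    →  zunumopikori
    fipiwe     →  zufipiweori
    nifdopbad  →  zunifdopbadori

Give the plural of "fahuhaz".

kitam and diram both end in -m yet inflect differently (kitamir, diolram), so the final letter is not what conditions the rule; the first letter is.
"fahuhaz" begins with f-. The one such stem in the data (fipiwe → zufipiweori) adds zu- … -ori around the stem, so the same rule applies.
The other patterns: stems beginning with k- add -ir; stems beginning with d- insert -ol- after the first vowel.
So fahuhaz → zufahuhazori.

zufahuhazori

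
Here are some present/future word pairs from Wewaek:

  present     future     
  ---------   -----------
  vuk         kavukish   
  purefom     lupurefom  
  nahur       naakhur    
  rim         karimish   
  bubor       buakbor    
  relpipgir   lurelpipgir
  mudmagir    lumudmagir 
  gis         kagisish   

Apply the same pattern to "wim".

bubor and mudmagir both end in -r yet inflect differently (buakbor, lumudmagir), so the final letter is not what conditions the rule; the number of vowels is.
"wim" has 1 vowel. The stems with 1 vowel (vuk → kavukish, gis → kagisish, rim → karimish) add ka- … -ish around the stem.
So wim → kawimish.

kawimish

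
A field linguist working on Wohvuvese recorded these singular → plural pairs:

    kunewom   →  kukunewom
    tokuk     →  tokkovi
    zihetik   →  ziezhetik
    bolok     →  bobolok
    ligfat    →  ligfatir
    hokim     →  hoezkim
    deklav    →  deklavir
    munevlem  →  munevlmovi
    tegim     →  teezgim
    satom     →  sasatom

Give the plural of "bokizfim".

tegim and satom both end in -m yet inflect differently (teezgim, sasatom), so the final letter is not what conditions the rule; the last vowel is.
"bokizfim" has last vowel 'i'. The stems whose last vowel is 'i' (tegim → teezgim, hokim → hoezkim, zihetik → ziezhetik) insert -ez- after the first vowel.
So bokizfim → boezkizfim.

boezkizfim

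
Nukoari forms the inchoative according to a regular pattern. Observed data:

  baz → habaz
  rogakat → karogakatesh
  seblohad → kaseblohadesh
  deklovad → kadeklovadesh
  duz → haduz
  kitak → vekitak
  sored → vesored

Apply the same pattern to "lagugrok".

sored and deklovad both end in -d yet inflect differently (vesored, kadeklovadesh), so the final letter is not what conditions the rule; the number of vowels is.
"lagugrok" has 3 vowels. The stems with 3 vowels (deklovad → kadeklovadesh, seblohad → kaseblohadesh, rogakat → karogakatesh) add ka- … -esh around the stem.
The other patterns: stems with 1 vowel add the prefix ha-; stems with 2 vowels add the prefix ve-.
So lagugrok → kalagugrokesh.

kalagugrokesh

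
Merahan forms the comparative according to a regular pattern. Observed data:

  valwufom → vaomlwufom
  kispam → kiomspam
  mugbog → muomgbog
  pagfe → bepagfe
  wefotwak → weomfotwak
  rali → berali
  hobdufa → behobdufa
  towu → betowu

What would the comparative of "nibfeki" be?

"nibfeki" ends in a vowel. The stems ending in a vowel (hobdufa → behobdufa, rali → berali, pagfe → bepagfe) add the prefix be-.
So nibfeki → benibfeki.

benibfeki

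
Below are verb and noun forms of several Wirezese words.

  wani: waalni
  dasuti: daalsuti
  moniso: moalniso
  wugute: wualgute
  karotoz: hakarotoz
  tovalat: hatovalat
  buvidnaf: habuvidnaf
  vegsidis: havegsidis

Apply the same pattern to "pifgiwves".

moniso and karotoz both have last vowel 'o' yet inflect differently (moalniso, hakarotoz), so the last vowel is not what conditions the rule; whether the stem ends in a vowel or a consonant is.
"pifgiwves" ends in a consonant. The stems ending in a consonant (karotoz → hakarotoz, tovalat → hatovalat, buvidnaf → habuvidnaf) add the prefix ha-.
The other pattern: stems ending in a vowel insert -al- after the first vowel.
So pifgiwves → hapifgiwves.

hapifgiwves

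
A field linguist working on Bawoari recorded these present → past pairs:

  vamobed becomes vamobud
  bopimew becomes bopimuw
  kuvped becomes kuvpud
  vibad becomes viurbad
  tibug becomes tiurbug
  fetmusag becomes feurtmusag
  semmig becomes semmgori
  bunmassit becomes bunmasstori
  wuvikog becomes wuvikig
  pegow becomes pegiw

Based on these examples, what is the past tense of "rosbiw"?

"rosbiw" has last vowel 'i'. The stems whose last vowel is 'i' (semmig → semmgori, bunmassit → bunmasstori) delete the last vowel and add -ori.
The other patterns: stems whose last vowel is 'e' change the last vowel to 'u'; stems whose last vowel is 'a' or 'u' insert -ur- after the first vowel; stems whose last vowel is 'o' change the last vowel to 'i'.
So rosbiw → rosbwori.

rosbwori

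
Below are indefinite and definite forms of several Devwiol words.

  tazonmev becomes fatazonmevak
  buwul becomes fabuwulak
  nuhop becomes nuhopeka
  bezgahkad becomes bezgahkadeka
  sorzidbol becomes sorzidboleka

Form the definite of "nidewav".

sorzidbol and buwul both end in -l yet inflect differently (sorzidboleka, fabuwulak), so the final letter is not what conditions the rule; the last vowel is.
"nidewav" has last vowel 'a'. The one such stem in the data (bezgahkad → bezgahkadeka) adds -eka, so the same rule applies.
The other pattern: stems whose last vowel is 'e' or 'u' add fa- … -ak around the stem.
So nidewav → nidewaveka.

nidewaveka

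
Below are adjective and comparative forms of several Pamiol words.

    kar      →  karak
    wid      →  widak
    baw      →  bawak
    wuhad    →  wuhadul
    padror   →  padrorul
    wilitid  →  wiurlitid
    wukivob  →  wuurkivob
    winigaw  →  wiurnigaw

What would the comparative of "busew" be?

busewul

wid and wuhad both end in -d yet inflect differently (widak, wuhadul), so the final letter is not what conditions the rule; the number of vowels is.
"busew" has 2 vowels. The stems with 2 vowels (wuhad → wuhadul, padror → padrorul) add -ul.
The other patterns: stems with 1 vowel add -ak; stems with 3 vowels insert -ur- after the first vowel.
So busew → busewul.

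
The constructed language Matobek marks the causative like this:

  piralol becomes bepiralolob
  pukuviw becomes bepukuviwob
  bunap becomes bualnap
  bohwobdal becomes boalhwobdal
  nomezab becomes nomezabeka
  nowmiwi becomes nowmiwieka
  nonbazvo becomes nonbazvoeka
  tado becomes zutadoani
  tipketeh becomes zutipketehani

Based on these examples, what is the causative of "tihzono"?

"tihzono" begins with t-. The stems beginning with t- (tado → zutadoani, tipketeh → zutipketehani) add zu- … -ani around the stem.
So tihzono → zutihzonoani.

zutihzonoani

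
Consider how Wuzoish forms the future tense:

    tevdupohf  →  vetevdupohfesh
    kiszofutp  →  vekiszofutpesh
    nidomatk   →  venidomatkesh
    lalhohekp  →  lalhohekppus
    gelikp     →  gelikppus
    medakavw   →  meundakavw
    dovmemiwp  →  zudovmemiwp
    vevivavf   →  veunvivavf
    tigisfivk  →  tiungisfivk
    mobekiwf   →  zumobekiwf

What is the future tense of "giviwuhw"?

vevivavf and mobekiwf both end in -f yet inflect differently (veunvivavf, zumobekiwf), so the final letter is not what conditions the rule; the second-to-last letter is.
"giviwuhw" has second-to-last letter 'h'. The one such stem in the data (tevdupohf → vetevdupohfesh) adds ve- … -esh around the stem, so the same rule applies.
So giviwuhw → vegiviwuhwesh.

vegiviwuhwesh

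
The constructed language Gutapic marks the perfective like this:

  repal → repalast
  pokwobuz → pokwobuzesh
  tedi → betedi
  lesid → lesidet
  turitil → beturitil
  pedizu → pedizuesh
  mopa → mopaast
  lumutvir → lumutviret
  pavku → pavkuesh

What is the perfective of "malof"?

turitil and repal both end in -l yet inflect differently (beturitil, repalast), so the final letter is not what conditions the rule; the first letter is.
"malof" begins with m-. The one such stem in the data (mopa → mopaast) adds -ast, so the same rule applies.
The other patterns: stems beginning with t- add the prefix be-; stems beginning with p- add -esh; stems beginning with l- add -et.
So malof → malofast.

malofast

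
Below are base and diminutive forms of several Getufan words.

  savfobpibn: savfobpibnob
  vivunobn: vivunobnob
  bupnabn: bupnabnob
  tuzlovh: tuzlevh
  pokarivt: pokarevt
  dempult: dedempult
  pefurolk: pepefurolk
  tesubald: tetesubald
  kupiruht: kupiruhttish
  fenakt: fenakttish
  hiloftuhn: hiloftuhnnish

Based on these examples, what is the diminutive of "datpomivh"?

pokarivt and dempult both end in -t yet inflect differently (pokarevt, dedempult), so the final letter is not what conditions the rule; the second-to-last letter is.
"datpomivh" has second-to-last letter 'v'. The stems whose second-to-last letter is 'v' (tuzlovh → tuzlevh, pokarivt → pokarevt) change the last vowel to 'e'.
The other patterns: stems whose second-to-last letter is 'b' add -ob; stems whose second-to-last letter is 'l' repeat the first consonant+vowel as a prefix; stems whose second-to-last letter is 'h' or 'k' double the final consonant and add -ish.
So datpomivh → datpomevh.

datpomevh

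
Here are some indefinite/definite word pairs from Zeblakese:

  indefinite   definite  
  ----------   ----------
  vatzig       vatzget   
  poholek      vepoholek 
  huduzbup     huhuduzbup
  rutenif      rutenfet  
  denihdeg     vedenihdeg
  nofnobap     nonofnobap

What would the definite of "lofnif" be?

"lofnif" has last vowel 'i'. The stems whose last vowel is 'i' (rutenif → rutenfet, vatzig → vatzget) delete the last vowel and add -et.
So lofnif → lofnfet.

lofnfet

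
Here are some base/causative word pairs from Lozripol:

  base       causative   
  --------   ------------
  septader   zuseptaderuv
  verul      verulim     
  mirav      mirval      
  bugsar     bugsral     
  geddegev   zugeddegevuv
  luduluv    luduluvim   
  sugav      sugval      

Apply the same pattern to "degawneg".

sugav and luduluv both end in -v yet inflect differently (sugval, luduluvim), so the final letter is not what conditions the rule; the last vowel is.
"degawneg" has last vowel 'e'. The stems whose last vowel is 'e' (septader → zuseptaderuv, geddegev → zugeddegevuv) add zu- … -uv around the stem.
So degawneg → zudegawneguv.

zudegawneguv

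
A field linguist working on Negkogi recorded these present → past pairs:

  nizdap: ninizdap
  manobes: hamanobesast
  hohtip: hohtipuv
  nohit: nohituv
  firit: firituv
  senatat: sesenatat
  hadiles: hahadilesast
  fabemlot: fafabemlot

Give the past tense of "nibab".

nohit and fabemlot both end in -t yet inflect differently (nohituv, fafabemlot), so the final letter is not what conditions the rule; the last vowel is.
"nibab" has last vowel 'a'. The stems whose last vowel is 'a' (senatat → sesenatat, nizdap → ninizdap) repeat the first consonant+vowel as a prefix.
The other patterns: stems whose last vowel is 'i' add -uv; stems whose last vowel is 'e' add ha- … -ast around the stem.
So nibab → ninibab.

ninibab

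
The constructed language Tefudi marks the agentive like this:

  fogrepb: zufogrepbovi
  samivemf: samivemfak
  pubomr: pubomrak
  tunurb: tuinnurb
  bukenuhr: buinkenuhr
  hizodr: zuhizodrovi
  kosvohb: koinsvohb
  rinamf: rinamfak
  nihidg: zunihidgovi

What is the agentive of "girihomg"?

hizodr and pubomr both end in -r yet inflect differently (zuhizodrovi, pubomrak), so the final letter is not what conditions the rule; the second-to-last letter is.
"girihomg" has second-to-last letter 'm'. The stems whose second-to-last letter is 'm' (rinamf → rinamfak, pubomr → pubomrak, samivemf → samivemfak) add -ak.
So girihomg → girihomgak.

girihomgak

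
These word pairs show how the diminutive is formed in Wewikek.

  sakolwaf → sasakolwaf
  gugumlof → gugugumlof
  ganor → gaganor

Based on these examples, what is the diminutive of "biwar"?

bibiwar

Every pair shown (sakolwaf → sasakolwaf, gugumlof → gugugumlof, ganor → gaganor) follows the same rule: repeat the first consonant+vowel as a prefix.
So biwar → bibiwar.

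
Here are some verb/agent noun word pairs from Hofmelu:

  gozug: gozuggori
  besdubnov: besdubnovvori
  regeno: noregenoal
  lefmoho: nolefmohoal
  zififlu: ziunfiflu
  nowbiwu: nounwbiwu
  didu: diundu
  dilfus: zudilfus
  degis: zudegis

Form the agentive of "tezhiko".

besdubnov and regeno both have last vowel 'o' yet inflect differently (besdubnovvori, noregenoal), so the last vowel is not what conditions the rule; the final letter is.
"tezhiko" ends in -o. The stems ending in -o (regeno → noregenoal, lefmoho → nolefmohoal) add no- … -al around the stem.
So tezhiko → notezhikoal.

notezhikoal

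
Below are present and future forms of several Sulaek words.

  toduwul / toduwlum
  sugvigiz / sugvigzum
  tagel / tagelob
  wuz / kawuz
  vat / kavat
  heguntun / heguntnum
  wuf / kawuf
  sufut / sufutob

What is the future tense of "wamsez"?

wamsezob

vat and sufut both end in -t yet inflect differently (kavat, sufutob), so the final letter is not what conditions the rule; the number of vowels is.
"wamsez" has 2 vowels. The stems with 2 vowels (sufut → sufutob, tagel → tagelob) add -ob.
The other patterns: stems with 1 vowel add the prefix ka-; stems with 3 vowels delete the last vowel and add -um.
So wamsez → wamsezob.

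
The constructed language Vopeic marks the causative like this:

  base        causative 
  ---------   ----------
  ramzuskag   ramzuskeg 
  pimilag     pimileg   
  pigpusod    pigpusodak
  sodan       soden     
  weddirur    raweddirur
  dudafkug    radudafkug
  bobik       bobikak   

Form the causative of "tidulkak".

tidulkek

pimilag and dudafkug both end in -g yet inflect differently (pimileg, radudafkug), so the final letter is not what conditions the rule; the last vowel is.
"tidulkak" has last vowel 'a'. The stems whose last vowel is 'a' (sodan → soden, pimilag → pimileg, ramzuskag → ramzuskeg) change the last vowel to 'e'.
So tidulkak → tidulkek.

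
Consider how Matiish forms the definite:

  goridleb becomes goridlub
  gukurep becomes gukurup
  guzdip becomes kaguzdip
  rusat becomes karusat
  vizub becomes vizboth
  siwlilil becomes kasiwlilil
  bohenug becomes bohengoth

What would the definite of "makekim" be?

vizub and goridleb both end in -b yet inflect differently (vizboth, goridlub), so the final letter is not what conditions the rule; the last vowel is.
"makekim" has last vowel 'i'. The stems whose last vowel is 'i' (guzdip → kaguzdip, siwlilil → kasiwlilil) add the prefix ka-.
So makekim → kamakekim.

kamakekim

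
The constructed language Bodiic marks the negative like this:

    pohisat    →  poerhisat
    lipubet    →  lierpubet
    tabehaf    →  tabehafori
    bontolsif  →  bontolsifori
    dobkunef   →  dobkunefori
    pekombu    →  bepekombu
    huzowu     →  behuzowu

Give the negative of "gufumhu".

pohisat and tabehaf both have last vowel 'a' yet inflect differently (poerhisat, tabehafori), so the last vowel is not what conditions the rule; the final letter is.
"gufumhu" ends in -u. The stems ending in -u (pekombu → bepekombu, huzowu → behuzowu) add the prefix be-.
The other patterns: stems ending in -t insert -er- after the first vowel; stems ending in -f add -ori.
So gufumhu → begufumhu.

begufumhu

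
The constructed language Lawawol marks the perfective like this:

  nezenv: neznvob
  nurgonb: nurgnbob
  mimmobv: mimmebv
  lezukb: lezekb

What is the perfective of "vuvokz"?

vuvekz

nezenv and mimmobv both end in -v yet inflect differently (neznvob, mimmebv), so the final letter is not what conditions the rule; the second-to-last letter is.
"vuvokz" has second-to-last letter 'k'. The one such stem in the data (lezukb → lezekb) changes the last vowel to 'e' (as does mimmobv), so the same rule applies.
So vuvokz → vuvekz.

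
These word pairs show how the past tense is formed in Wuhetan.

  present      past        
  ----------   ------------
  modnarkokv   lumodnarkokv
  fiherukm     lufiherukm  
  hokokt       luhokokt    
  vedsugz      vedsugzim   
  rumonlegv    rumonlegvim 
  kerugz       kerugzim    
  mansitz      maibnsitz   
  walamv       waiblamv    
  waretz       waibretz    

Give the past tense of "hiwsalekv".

luhiwsalekv

modnarkokv and rumonlegv both end in -v yet inflect differently (lumodnarkokv, rumonlegvim), so the final letter is not what conditions the rule; the second-to-last letter is.
"hiwsalekv" has second-to-last letter 'k'. The stems whose second-to-last letter is 'k' (modnarkokv → lumodnarkokv, fiherukm → lufiherukm, hokokt → luhokokt) add the prefix lu-.
The other patterns: stems whose second-to-last letter is 'g' add -im; stems whose second-to-last letter is 'm' or 't' insert -ib- after the first vowel.
So hiwsalekv → luhiwsalekv.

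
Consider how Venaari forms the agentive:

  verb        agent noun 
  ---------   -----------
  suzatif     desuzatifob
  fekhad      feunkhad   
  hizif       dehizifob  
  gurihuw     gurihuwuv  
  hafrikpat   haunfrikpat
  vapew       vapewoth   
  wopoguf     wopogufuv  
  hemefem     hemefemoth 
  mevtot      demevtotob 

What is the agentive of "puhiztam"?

puunhiztam

"puhiztam" has last vowel 'a'. The stems whose last vowel is 'a' (hafrikpat → haunfrikpat, fekhad → feunkhad) insert -un- after the first vowel.
The other patterns: stems whose last vowel is 'u' add -uv; stems whose last vowel is 'e' add -oth; stems whose last vowel is 'i' or 'o' add de- … -ob around the stem.
So puhiztam → puunhiztam.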